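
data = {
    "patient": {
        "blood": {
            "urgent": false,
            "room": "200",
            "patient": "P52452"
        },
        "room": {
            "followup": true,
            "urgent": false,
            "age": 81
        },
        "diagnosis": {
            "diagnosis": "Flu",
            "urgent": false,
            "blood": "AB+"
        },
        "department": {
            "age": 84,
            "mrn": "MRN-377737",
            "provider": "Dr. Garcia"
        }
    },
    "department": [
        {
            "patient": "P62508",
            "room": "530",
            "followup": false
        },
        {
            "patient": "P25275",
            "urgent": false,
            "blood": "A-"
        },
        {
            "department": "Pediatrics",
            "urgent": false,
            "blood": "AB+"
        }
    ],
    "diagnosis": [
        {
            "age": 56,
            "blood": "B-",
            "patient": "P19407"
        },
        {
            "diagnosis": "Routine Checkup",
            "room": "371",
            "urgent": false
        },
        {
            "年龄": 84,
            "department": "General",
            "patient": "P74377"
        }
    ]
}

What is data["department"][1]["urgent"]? False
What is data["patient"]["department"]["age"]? 84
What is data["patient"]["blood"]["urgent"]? False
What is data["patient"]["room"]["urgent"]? False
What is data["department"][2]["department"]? "Pediatrics"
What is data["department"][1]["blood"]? "A-"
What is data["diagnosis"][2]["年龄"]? 84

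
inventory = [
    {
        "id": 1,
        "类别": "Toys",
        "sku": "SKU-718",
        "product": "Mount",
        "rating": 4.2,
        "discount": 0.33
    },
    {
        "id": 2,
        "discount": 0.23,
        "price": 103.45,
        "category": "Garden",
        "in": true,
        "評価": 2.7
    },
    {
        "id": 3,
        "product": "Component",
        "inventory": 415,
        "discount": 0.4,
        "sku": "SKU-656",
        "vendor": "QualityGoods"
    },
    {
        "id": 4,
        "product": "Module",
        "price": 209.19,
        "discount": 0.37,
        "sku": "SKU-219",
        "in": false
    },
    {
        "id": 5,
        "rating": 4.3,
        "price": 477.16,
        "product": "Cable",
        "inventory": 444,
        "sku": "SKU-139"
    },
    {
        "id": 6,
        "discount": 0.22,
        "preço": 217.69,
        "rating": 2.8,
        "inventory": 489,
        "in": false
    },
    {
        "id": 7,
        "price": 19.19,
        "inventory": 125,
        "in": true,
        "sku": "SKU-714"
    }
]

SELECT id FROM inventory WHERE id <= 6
[1, 2, 3, 4, 5, 6]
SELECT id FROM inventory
[1, 2, 3, 4, 5, 6, 7]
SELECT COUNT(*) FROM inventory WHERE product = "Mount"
1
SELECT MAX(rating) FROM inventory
4.3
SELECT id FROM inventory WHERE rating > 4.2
[5]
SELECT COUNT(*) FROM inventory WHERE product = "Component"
1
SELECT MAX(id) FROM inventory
7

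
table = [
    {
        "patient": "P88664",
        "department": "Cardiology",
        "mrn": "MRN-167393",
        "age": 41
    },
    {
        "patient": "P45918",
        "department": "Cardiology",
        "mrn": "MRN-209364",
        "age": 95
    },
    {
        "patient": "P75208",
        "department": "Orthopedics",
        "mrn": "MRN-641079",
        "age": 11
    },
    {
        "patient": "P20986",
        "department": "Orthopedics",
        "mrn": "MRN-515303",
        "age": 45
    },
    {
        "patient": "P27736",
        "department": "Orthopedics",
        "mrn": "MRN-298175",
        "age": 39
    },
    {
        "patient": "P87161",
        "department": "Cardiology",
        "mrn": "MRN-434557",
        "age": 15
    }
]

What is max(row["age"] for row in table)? 95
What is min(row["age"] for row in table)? 11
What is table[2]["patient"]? "P75208"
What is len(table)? 6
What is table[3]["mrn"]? "MRN-515303"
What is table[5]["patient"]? "P87161"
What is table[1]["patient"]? "P45918"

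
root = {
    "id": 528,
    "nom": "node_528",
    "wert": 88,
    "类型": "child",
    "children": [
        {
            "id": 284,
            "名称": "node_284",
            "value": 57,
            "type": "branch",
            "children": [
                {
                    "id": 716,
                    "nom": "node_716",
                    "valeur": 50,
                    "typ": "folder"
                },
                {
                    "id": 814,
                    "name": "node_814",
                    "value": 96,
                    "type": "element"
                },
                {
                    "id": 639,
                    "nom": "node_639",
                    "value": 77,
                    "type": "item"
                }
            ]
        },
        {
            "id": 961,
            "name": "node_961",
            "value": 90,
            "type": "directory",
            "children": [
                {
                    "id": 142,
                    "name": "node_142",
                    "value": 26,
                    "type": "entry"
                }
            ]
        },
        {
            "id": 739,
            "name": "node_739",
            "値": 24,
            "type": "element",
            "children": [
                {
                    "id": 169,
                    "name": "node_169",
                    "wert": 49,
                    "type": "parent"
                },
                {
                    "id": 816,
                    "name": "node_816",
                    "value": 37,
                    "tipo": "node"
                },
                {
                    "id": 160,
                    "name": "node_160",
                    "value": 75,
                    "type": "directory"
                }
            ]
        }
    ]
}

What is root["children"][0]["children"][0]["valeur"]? 50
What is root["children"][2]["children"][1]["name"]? "node_816"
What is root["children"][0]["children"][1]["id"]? 814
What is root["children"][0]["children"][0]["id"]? 716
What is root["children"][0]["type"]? "branch"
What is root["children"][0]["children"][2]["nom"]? "node_639"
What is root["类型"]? "child"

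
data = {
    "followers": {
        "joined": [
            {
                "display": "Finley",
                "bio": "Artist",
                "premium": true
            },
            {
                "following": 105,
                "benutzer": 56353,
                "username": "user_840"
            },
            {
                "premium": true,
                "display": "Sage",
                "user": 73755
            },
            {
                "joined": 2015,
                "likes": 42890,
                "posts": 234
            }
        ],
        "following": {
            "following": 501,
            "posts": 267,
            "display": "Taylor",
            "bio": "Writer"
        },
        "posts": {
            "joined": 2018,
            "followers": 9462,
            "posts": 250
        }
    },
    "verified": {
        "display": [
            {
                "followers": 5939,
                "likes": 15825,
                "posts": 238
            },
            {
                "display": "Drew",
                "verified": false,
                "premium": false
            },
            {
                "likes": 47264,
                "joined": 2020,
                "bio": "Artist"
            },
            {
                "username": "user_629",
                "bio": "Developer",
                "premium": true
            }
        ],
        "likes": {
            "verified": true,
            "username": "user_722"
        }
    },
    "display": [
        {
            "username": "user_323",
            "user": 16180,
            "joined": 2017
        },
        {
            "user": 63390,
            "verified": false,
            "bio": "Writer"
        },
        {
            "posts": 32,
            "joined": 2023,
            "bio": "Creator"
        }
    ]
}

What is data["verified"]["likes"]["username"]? "user_722"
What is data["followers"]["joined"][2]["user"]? 73755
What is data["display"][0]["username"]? "user_323"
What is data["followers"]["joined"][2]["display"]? "Sage"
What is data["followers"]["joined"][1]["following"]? 105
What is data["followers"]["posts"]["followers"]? 9462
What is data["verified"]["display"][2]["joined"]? 2020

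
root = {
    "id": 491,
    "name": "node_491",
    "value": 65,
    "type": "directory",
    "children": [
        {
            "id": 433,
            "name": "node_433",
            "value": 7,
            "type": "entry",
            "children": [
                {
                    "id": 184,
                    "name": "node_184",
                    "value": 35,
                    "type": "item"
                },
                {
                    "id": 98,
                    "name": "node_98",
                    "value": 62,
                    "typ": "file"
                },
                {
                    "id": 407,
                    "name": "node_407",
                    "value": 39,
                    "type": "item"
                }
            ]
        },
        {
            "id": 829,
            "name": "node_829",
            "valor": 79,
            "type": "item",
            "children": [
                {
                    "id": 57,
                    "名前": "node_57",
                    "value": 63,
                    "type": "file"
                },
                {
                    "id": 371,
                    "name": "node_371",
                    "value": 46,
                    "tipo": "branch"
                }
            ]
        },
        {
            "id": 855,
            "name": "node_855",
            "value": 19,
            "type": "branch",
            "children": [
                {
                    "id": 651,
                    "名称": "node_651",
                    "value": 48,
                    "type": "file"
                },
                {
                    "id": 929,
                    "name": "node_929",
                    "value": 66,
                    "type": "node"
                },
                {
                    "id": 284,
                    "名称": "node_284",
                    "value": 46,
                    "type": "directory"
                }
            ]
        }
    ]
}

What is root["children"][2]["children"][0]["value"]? 48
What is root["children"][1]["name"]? "node_829"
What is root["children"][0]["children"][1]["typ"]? "file"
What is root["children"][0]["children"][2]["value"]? 39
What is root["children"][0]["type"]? "entry"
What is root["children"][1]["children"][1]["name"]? "node_371"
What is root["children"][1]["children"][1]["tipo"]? "branch"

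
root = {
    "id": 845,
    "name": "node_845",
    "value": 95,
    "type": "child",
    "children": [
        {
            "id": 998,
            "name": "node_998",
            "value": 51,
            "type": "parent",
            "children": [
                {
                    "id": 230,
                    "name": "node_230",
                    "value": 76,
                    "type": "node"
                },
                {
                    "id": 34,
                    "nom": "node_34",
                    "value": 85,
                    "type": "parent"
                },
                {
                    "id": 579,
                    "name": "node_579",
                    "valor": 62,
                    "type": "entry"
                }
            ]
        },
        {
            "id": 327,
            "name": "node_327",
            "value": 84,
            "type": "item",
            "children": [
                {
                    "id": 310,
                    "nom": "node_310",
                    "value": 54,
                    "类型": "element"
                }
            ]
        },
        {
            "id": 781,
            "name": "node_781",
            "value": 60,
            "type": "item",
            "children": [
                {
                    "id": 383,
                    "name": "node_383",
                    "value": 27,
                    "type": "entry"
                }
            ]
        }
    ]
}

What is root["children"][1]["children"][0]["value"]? 54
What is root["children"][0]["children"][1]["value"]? 85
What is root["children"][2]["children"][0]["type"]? "entry"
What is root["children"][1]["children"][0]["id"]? 310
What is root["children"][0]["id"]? 998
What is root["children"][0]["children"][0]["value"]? 76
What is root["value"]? 95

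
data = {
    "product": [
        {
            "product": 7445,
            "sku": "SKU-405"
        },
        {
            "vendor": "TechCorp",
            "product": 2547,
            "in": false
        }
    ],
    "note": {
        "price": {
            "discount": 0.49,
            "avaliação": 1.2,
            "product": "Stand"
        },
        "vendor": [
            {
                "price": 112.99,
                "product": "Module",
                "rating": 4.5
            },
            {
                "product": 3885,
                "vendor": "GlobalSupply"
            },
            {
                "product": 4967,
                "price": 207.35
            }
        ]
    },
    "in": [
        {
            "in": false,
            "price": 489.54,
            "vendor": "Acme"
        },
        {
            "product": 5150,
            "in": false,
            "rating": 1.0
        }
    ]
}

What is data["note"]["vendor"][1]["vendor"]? "GlobalSupply"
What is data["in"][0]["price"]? 489.54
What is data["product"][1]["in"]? False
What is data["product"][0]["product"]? 7445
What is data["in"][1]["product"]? 5150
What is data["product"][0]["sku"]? "SKU-405"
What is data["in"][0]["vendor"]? "Acme"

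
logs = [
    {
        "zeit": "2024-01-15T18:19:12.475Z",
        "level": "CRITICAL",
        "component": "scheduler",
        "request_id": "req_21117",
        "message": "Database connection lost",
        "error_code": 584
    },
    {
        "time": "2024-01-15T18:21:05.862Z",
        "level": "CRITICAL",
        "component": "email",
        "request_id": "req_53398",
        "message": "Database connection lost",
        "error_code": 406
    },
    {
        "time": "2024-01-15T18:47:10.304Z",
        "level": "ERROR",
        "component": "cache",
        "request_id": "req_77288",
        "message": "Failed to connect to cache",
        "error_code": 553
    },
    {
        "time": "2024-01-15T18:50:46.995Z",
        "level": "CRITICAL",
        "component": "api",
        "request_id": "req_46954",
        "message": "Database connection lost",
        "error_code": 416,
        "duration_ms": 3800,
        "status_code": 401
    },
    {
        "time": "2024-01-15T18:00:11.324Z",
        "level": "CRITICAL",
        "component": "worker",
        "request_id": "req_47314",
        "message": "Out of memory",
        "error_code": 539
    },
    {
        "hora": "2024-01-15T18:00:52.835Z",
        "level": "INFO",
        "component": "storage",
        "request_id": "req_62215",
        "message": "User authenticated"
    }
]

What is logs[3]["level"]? "CRITICAL"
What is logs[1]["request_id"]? "req_53398"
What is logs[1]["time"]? "2024-01-15T18:21:05.862Z"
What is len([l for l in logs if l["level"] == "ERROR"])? 1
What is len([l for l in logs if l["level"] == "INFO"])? 1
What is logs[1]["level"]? "CRITICAL"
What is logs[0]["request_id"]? "req_21117"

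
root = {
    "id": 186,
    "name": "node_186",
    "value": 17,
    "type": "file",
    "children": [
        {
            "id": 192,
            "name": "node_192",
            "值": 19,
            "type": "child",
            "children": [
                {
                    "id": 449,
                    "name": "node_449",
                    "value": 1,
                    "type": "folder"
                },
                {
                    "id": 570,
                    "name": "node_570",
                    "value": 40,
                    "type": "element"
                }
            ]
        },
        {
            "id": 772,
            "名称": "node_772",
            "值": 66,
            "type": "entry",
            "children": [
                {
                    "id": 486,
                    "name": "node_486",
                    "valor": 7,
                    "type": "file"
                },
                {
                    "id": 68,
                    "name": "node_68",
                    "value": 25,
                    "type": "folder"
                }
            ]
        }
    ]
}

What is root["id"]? 186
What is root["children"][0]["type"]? "child"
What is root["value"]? 17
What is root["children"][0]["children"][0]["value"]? 1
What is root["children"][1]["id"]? 772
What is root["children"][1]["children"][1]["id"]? 68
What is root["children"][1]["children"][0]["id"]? 486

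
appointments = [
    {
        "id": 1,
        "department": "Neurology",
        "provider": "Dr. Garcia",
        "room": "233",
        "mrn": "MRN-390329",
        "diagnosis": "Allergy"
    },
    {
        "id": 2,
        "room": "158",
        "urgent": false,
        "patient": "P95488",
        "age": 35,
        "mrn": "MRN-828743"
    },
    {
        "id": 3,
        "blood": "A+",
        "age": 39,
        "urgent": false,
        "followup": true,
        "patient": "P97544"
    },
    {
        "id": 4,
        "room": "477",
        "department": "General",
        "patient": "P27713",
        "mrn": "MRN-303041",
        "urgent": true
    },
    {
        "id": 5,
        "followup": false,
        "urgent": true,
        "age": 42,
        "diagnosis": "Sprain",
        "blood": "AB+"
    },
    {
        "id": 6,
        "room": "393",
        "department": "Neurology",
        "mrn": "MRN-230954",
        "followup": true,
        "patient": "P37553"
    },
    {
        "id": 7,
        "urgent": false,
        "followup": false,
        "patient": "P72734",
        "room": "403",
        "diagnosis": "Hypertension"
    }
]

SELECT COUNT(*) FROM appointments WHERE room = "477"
1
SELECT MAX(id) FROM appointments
7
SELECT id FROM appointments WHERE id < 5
[1, 2, 3, 4]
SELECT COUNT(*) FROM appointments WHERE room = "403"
1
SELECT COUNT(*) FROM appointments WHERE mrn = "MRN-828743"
1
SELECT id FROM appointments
[1, 2, 3, 4, 5, 6, 7]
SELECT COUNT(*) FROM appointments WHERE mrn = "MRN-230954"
1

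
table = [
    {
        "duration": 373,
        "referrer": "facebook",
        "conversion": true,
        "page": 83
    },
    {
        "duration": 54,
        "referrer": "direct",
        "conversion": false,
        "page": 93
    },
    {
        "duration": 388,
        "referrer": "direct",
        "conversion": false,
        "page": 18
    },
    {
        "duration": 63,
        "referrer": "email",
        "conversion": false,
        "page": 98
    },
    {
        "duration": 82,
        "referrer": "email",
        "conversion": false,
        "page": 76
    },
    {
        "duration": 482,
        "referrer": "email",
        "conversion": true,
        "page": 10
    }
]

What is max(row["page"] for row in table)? 98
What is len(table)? 6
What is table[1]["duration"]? 54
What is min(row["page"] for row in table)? 10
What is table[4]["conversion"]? False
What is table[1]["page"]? 93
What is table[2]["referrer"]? "direct"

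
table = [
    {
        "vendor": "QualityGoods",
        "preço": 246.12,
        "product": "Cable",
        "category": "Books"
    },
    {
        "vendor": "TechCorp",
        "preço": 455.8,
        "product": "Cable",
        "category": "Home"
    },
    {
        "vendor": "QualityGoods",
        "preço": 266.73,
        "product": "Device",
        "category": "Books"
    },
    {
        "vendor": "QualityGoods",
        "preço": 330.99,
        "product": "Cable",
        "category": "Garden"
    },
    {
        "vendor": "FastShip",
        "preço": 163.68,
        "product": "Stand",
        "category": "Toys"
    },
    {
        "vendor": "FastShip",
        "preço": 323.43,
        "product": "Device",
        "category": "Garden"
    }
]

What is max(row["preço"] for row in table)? 455.8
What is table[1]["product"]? "Cable"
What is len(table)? 6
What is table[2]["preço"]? 266.73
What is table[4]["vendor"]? "FastShip"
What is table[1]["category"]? "Home"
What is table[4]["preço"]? 163.68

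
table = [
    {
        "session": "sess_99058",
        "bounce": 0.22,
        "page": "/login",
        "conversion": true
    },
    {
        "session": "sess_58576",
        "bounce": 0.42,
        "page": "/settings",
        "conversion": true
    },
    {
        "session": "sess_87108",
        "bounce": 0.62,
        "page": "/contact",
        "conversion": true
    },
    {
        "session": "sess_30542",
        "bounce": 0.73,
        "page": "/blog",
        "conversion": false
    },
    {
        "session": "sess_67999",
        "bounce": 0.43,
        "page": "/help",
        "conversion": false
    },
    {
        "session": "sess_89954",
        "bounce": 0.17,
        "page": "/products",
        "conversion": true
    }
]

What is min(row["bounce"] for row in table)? 0.17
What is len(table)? 6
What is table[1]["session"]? "sess_58576"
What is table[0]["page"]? "/login"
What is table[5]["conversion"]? True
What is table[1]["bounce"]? 0.42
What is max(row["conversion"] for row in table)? True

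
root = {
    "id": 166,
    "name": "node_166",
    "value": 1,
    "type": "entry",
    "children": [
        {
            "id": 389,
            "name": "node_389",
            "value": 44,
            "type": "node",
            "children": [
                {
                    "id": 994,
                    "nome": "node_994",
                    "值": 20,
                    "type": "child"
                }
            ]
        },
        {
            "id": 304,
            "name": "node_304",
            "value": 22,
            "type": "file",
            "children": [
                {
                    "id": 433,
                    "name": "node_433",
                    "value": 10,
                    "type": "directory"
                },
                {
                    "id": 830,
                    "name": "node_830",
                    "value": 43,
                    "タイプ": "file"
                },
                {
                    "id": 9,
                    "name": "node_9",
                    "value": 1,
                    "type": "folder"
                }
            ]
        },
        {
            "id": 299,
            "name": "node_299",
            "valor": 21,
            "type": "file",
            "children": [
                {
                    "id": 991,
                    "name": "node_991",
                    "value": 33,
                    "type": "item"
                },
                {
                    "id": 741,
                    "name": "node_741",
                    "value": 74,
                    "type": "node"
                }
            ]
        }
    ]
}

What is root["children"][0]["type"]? "node"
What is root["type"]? "entry"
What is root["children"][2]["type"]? "file"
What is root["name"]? "node_166"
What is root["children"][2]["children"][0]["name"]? "node_991"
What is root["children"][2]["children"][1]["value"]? 74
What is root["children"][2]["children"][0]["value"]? 33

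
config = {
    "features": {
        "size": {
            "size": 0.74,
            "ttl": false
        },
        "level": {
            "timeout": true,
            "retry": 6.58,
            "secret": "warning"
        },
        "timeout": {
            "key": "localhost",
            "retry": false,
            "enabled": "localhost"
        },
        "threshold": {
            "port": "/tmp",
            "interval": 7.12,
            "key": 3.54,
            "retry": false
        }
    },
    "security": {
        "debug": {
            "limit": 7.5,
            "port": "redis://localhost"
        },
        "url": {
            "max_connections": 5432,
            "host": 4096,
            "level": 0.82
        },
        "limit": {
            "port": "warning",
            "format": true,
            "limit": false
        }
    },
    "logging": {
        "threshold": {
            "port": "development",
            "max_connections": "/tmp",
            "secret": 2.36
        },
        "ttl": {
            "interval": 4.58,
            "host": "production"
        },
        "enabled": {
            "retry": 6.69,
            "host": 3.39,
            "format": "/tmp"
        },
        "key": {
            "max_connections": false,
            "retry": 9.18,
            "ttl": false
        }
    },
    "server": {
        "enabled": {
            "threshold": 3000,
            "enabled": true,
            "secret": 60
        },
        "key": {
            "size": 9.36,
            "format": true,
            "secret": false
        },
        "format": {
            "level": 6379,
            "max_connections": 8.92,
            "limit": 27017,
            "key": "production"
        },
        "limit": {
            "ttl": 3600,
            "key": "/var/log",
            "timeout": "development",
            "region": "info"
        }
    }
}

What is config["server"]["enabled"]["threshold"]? 3000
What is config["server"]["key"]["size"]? 9.36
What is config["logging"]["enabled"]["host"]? 3.39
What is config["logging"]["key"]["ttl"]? False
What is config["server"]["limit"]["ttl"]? 3600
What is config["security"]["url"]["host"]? 4096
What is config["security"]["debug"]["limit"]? 7.5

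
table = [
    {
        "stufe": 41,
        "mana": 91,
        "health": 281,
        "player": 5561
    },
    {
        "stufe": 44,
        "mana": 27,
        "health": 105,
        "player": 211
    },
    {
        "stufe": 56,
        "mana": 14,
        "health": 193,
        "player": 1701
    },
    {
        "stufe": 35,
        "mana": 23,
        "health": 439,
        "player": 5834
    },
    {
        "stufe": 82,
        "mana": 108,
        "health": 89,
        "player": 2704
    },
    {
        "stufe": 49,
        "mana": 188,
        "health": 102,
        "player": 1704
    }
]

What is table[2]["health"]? 193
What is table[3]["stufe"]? 35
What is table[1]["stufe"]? 44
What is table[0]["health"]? 281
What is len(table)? 6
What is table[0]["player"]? 5561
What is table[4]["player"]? 2704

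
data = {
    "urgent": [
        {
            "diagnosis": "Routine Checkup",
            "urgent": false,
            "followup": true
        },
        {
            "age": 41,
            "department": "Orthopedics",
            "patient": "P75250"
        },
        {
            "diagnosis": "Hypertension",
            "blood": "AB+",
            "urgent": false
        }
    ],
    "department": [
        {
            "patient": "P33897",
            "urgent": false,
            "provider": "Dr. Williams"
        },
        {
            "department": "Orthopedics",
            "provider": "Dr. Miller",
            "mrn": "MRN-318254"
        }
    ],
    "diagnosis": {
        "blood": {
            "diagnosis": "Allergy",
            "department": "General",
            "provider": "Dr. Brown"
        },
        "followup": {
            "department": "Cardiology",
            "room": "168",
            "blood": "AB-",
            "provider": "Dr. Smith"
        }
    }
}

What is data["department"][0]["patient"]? "P33897"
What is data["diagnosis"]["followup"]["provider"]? "Dr. Smith"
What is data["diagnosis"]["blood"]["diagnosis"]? "Allergy"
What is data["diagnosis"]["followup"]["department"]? "Cardiology"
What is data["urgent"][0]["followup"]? True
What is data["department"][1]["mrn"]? "MRN-318254"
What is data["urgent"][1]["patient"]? "P75250"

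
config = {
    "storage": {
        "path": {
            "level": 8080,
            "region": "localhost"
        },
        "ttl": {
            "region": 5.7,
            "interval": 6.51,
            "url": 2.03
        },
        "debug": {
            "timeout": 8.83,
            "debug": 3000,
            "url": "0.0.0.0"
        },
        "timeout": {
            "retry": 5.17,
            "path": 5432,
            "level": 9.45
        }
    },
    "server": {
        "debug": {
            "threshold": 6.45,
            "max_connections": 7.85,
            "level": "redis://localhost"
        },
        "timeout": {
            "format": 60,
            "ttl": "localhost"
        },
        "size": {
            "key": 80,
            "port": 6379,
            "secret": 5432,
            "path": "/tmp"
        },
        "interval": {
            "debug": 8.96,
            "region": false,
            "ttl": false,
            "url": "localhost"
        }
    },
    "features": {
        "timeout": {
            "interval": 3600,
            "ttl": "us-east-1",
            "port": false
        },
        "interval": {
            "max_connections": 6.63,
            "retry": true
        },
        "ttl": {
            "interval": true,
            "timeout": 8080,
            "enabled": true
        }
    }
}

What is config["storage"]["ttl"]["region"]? 5.7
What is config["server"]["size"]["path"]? "/tmp"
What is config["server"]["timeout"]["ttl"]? "localhost"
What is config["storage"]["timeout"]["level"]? 9.45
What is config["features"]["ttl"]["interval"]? True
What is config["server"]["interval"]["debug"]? 8.96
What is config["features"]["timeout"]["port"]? False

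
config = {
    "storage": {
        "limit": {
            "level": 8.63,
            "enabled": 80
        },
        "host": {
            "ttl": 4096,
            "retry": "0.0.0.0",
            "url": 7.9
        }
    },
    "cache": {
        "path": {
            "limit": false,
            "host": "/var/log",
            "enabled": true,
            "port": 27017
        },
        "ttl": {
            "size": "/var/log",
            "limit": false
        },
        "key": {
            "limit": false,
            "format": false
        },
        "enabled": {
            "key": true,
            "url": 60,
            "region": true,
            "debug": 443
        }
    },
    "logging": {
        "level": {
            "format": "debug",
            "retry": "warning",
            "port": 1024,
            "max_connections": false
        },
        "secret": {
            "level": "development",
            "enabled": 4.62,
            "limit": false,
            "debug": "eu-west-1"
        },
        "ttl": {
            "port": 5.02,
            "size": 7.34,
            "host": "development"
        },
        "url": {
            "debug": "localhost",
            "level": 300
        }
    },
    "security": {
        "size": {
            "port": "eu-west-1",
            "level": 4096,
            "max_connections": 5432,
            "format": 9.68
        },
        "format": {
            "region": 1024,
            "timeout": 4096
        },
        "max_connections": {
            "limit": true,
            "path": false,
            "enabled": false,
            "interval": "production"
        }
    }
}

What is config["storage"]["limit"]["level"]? 8.63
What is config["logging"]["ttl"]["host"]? "development"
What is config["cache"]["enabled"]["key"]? True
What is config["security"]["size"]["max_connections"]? 5432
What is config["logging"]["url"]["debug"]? "localhost"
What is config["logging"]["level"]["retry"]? "warning"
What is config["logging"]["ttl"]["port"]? 5.02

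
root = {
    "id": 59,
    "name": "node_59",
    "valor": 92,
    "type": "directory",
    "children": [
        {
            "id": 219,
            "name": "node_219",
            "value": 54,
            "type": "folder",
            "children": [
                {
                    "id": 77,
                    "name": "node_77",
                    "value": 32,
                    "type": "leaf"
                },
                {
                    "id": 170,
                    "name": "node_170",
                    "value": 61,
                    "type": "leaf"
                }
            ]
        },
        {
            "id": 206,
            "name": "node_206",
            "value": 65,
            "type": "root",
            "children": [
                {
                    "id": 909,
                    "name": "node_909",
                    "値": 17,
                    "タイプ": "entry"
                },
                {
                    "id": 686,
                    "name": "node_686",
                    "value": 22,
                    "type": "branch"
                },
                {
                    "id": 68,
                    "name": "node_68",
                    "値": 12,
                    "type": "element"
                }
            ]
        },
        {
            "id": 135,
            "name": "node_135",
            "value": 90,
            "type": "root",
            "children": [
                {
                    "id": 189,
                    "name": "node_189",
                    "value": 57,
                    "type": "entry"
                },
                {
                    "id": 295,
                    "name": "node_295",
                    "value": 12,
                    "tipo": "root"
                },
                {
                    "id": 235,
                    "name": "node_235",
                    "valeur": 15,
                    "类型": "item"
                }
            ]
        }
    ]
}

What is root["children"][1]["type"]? "root"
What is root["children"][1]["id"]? 206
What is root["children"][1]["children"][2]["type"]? "element"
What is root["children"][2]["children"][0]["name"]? "node_189"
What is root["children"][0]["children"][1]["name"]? "node_170"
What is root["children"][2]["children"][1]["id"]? 295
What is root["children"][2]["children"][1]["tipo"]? "root"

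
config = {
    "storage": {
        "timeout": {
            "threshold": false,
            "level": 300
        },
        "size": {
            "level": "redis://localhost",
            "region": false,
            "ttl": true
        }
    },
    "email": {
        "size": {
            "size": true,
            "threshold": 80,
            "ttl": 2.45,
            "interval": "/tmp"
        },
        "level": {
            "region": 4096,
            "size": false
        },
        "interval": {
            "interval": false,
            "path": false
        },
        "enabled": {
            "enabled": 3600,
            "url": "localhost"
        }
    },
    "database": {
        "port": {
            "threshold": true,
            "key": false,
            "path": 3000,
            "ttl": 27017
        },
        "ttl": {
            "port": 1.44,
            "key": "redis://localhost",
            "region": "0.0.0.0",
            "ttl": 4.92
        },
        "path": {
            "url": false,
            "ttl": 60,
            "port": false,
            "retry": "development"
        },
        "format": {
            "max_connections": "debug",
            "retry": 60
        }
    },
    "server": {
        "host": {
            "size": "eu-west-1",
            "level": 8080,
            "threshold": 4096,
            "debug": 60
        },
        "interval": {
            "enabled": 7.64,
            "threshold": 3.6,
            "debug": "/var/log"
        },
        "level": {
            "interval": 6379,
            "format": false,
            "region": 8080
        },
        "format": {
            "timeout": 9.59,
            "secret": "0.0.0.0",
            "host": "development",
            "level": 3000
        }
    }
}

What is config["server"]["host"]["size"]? "eu-west-1"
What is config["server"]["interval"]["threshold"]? 3.6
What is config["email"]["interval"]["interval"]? False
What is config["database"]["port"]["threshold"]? True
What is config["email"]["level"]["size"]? False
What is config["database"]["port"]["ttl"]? 27017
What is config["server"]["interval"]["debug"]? "/var/log"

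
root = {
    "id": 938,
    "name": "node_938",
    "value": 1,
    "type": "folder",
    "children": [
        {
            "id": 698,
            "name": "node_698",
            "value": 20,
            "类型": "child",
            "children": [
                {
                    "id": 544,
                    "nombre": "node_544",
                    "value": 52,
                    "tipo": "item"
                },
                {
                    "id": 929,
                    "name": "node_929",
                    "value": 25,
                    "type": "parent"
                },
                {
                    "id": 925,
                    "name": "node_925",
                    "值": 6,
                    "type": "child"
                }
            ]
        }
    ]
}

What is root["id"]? 938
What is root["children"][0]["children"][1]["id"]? 929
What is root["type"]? "folder"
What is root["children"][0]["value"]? 20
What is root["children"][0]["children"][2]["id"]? 925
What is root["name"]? "node_938"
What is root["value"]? 1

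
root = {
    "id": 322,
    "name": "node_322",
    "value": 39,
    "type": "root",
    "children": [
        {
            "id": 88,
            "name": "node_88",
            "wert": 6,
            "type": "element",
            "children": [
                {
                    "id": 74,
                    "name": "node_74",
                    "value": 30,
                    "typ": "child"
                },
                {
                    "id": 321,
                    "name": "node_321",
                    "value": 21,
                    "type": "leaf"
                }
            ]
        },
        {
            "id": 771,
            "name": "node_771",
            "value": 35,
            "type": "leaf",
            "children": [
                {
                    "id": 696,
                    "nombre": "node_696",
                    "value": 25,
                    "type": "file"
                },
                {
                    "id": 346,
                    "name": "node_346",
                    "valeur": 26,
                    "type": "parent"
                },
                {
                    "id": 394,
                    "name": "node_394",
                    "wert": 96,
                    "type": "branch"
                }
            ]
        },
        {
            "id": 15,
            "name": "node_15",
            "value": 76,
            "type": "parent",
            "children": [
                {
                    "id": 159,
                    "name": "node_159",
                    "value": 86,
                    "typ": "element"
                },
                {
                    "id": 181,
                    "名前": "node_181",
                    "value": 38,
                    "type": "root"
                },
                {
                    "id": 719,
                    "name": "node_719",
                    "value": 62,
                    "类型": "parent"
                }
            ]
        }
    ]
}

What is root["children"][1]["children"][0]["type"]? "file"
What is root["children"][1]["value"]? 35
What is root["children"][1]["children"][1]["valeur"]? 26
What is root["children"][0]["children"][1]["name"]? "node_321"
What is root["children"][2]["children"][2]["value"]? 62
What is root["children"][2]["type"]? "parent"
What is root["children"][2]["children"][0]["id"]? 159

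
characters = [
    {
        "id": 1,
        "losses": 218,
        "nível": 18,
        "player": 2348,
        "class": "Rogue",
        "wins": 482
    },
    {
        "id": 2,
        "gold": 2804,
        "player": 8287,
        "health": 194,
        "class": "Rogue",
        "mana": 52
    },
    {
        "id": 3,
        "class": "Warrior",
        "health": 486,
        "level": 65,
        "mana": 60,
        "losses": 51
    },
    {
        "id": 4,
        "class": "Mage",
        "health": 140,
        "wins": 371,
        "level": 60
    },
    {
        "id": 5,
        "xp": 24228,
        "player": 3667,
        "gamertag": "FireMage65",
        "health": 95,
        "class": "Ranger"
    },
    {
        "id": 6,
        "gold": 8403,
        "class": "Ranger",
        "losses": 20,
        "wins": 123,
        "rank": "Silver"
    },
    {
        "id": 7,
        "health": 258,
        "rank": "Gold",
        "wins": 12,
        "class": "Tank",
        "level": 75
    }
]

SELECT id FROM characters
[1, 2, 3, 4, 5, 6, 7]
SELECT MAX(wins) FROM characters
482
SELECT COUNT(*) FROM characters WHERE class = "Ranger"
2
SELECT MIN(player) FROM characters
2348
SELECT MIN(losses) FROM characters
20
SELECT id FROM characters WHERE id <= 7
[1, 2, 3, 4, 5, 6, 7]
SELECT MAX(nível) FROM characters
18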